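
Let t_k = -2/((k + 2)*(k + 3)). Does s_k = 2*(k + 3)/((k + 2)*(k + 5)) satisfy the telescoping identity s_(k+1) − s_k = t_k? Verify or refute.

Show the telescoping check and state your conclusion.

s_(k+1) = 2*(k + 4)/((k + 3)*(k + 6))
s_(k+1) − s_k = 2*(-k**2 - 7*k - 14)/(k**4 + 16*k**3 + 91*k**2 + 216*k + 180)
(s_(k+1) − s_k) − t_k = 8*(k + 4)/(k**4 + 16*k**3 + 91*k**2 + 216*k + 180)

Invalid: residual 8*(k + 4)/(k**4 + 16*k**3 + 91*k**2 + 216*k + 180) ≠ 0.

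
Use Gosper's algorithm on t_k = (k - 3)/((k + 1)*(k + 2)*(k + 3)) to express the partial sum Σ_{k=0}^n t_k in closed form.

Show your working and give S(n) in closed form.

S(n) = (-n**2 - 7*n - 6)/(2*(n**2 + 5*n + 6))

Step 1: r(k) = (k - 2)*(k + 1)/((k - 3)*(k + 4)).
Normal form (A,B,C) = (k + 1, k + 4, k - 3).
f must satisfy (k + 1)·f(k+1) − (k + 3)·f(k) = k - 3.
From deg A=1, deg B=1, deg C=1: d=2.
Match coefficients ⇒ f(k) = -k*(k + 5)/2.
Certificate R = B(k−1)f/C = -k*(k + 3)*(k + 5)/(2*(k - 3)) gives s_k = k*(-k - 5)/(2*(k + 1)*(k + 2)).
s_(k+1) − s_k = (k - 3)/(k**3 + 6*k**2 + 11*k + 6) = t_k.
Evaluate: s_(n+1) = (-n**2 - 7*n - 6)/(2*(n**2 + 5*n + 6)); subtract s_(0) = 0 ⇒ S(n) = (-n**2 - 7*n - 6)/(2*(n**2 + 5*n + 6)).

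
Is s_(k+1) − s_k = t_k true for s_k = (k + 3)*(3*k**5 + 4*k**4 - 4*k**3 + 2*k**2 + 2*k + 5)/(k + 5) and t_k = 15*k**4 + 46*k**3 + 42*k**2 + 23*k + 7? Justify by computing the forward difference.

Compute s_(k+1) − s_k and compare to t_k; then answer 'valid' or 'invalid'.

Invalid: residual 6*(-4*k**5 - 39*k**4 - 92*k**3 - 77*k**2 - 40*k - 10)/(k**2 + 11*k + 30) ≠ 0.

s_(k+1) = (3*k**6 + 31*k**5 + 118*k**4 + 212*k**3 + 201*k**2 + 112*k + 48)/(k + 6)
s_(k+1) − s_k = (15*k**6 + 187*k**5 + 764*k**4 + 1313*k**3 + 1058*k**2 + 527*k + 150)/(k**2 + 11*k + 30)
(s_(k+1) − s_k) − t_k = 6*(-4*k**5 - 39*k**4 - 92*k**3 - 77*k**2 - 40*k - 10)/(k**2 + 11*k + 30)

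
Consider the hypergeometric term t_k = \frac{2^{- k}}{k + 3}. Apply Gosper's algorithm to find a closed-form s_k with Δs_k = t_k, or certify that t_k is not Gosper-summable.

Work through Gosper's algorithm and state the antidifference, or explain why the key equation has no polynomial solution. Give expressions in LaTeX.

r(k) = (k + 3)/(2*(k + 4)) after simplifying.
So A=k/2 + 3/2 and B=k + 4, with C=1.
Solve (k/2 + 3/2)·f(k+1) − (k + 3)·f(k) = 1.
deg f ≤ -1 (via 1,1,0).
deg f ≤ -1 is impossible — no certificate.

no hypergeometric antidifference exists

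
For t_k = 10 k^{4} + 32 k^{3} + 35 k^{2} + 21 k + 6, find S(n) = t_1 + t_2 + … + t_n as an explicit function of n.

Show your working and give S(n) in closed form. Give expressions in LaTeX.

The ratio is (10*k**4 + 72*k**3 + 191*k**2 + 227*k + 104)/(10*k**4 + 32*k**3 + 35*k**2 + 21*k + 6).
Factor: A=1; B=1; C=k**4 + 16*k**3/5 + 7*k**2/2 + 21*k/10 + 3/5.
Key eq: (1)·f(k+1) = (1)·f(k) + (k**4 + 16*k**3/5 + 7*k**2/2 + 21*k/10 + 3/5).
d = 5 from the (0,0,4) case.
Coefficient equations give f(k) = k*(2*k + 1)*(k**3 + k**2 - k + 1)/10.
Then R = B(k−1)f/C = k*(2*k + 1)*(k**3 + k**2 - k + 1)/(10*k**4 + 32*k**3 + 35*k**2 + 21*k + 6), so s_k = R(k)·t_k = k*(2*k**4 + 3*k**3 - k**2 + k + 1).
Δs = 10*k**4 + 32*k**3 + 35*k**2 + 21*k + 6, as required.
s_(n+1) = 2*n**5 + 13*n**4 + 31*n**3 + 36*n**2 + 22*n + 6 and s_(1) = 6, so S(n) = n*(2*n**4 + 13*n**3 + 31*n**2 + 36*n + 22).

S(n) = n \left(2 n^{4} + 13 n^{3} + 31 n^{2} + 36 n + 22\right)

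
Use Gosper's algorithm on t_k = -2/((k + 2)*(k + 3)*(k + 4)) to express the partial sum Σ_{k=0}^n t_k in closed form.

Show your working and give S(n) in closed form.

The ratio is (k + 2)/(k + 5).
Gosper form: A/B · C(k+1)/C(k) with A=k + 2, B=k + 5, C=1.
Solve (k + 2)·f(k+1) − (k + 4)·f(k) = 1.
From deg A=1, deg B=1, deg C=0: d=2.
Solve for f: f(k) = k*(k + 5)/12 (degree 2 ≤ 2).
R(k) = B(k−1)·f(k)/C(k) = k*(k + 4)*(k + 5)/12; s_k = R·t_k = k*(-k - 5)/(6*(k + 2)*(k + 3)).
Check: Δs_k = -2/(k**3 + 9*k**2 + 26*k + 24). ✓
Evaluate: s_(n+1) = (-n**2 - 7*n - 6)/(6*(n**2 + 7*n + 12)); subtract s_(0) = 0 ⇒ S(n) = (-n**2 - 7*n - 6)/(6*(n**2 + 7*n + 12)).

S(n) = (-n**2 - 7*n - 6)/(6*(n**2 + 7*n + 12))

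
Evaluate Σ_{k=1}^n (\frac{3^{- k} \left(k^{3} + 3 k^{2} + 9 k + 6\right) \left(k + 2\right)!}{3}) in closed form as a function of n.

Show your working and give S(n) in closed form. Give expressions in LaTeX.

Ratio r(k) = (k**4 + 9*k**3 + 36*k**2 + 73*k + 57)/(3*(k**3 + 3*k**2 + 9*k + 6)).
Factor: A=k/3 + 1; B=1; C=k**3 + 3*k**2 + 9*k + 6.
f must satisfy (k/3 + 1)·f(k+1) − (1)·f(k) = k**3 + 3*k**2 + 9*k + 6.
deg f ≤ 2 (via 1,0,3).
A polynomial solution: f(k) = 3*(k**2 + k + 1).
Then R = B(k−1)f/C = 3*(k**2 + k + 1)/(k**3 + 3*k**2 + 9*k + 6), so s_k = R(k)·t_k = (k**2 + k + 1)*factorial(k + 2)/3**k.
Verify: (k**3 + 3*k**2 + 9*k + 6)*factorial(k + 2)/(3*3**k) matches t_k.
s_(n+1) = 3**(-n - 1)*(n**2 + 3*n + 3)*factorial(n + 3) and s_(1) = 6, so S(n) = (-18*3**n + n**5*factorial(n) + 9*n**4*factorial(n) + 32*n**3*factorial(n) + 57*n**2*factorial(n) + 51*n*factorial(n) + 18*factorial(n))/(3*3**n).

S(n) = \frac{3^{- n} \left(- 18 \cdot 3^{n} + n^{5} n! + 9 n^{4} n! + 32 n^{3} n! + 57 n^{2} n! + 51 n n! + 18 n!\right)}{3}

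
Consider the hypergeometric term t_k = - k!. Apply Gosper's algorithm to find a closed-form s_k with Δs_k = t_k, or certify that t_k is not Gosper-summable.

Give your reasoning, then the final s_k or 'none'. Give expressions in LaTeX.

Step 1: r(k) = k + 1.
A = k + 1, B = 1, C = 1.
Set up (k + 1)·f(k+1) − (1)·f(k) − (1) = 0.
Degrees (1,0,0) ⇒ d ≤ -1.
d = -1 < 0 ⇒ no nonzero polynomial f; not summable.

none — t_k is not Gosper-summable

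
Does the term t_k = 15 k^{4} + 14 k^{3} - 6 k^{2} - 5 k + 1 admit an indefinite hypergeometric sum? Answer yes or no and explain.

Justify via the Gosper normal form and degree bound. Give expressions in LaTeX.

Ratio r(k) = (15*k**4 + 74*k**3 + 126*k**2 + 85*k + 19)/(15*k**4 + 14*k**3 - 6*k**2 - 5*k + 1).
Gosper form: A/B · C(k+1)/C(k) with A=1, B=1, C=k**4 + 14*k**3/15 - 2*k**2/5 - k/3 + 1/15.
Need (1)·f(k+1) − (1)·f(k) = k**4 + 14*k**3/15 - 2*k**2/5 - k/3 + 1/15.
Degrees (0,0,4) ⇒ d ≤ 5.
Solve for f: f(k) = k*(3*k**4 - 4*k**3 - 4*k**2 + 4*k + 2)/15 (degree 5 ≤ 5).
Then R = B(k−1)f/C = k*(3*k**4 - 4*k**3 - 4*k**2 + 4*k + 2)/(15*k**4 + 14*k**3 - 6*k**2 - 5*k + 1), so s_k = R(k)·t_k = k*(3*k**4 - 4*k**3 - 4*k**2 + 4*k + 2).
Check: Δs_k = 15*k**4 + 14*k**3 - 6*k**2 - 5*k + 1. ✓

Yes. s_k = k \left(3 k^{4} - 4 k^{3} - 4 k^{2} + 4 k + 2\right).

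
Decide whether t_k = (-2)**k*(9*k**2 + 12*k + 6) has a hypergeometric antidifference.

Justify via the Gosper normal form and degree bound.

Step 1: r(k) = 2*(-3*k**2 - 10*k - 9)/(3*k**2 + 4*k + 2).
Factor: A=-2; B=1; C=k**2 + 4*k/3 + 2/3.
Set up (-2)·f(k+1) − (1)·f(k) − (k**2 + 4*k/3 + 2/3) = 0.
From deg A=0, deg B=0, deg C=2: d=2.
Solving with deg f ≤ 2: f(k) = -k**2/3.
R(k) = B(k−1)·f(k)/C(k) = -k**2/(3*k**2 + 4*k + 2); s_k = R·t_k = -3*(-2)**k*k**2.
s_(k+1) − s_k = 3*(-2)**k*(k**2 + 2*(k + 1)**2) = t_k.

Yes. s_k = -3*(-2)**k*k**2.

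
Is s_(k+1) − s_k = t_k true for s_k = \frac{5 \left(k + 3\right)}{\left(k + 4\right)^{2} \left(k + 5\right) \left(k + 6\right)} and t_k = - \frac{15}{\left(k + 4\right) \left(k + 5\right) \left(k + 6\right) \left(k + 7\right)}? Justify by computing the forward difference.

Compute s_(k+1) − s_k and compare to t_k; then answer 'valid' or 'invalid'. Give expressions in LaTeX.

Invalid: residual \frac{5 \left(4 k + 19\right)}{k^{6} + 31 k^{5} + 397 k^{4} + 2689 k^{3} + 10162 k^{2} + 20320 k + 16800} ≠ 0.

s_(k+1) = 5*(k + 4)/((k + 5)**2*(k + 6)*(k + 7))
s_(k+1) − s_k = 5*(-(k + 3)*(k + 5)*(k + 7) + (k + 4)**3)/((k + 4)**2*(k + 5)**2*(k + 6)*(k + 7))
(s_(k+1) − s_k) − t_k = 5*(4*k + 19)/(k**6 + 31*k**5 + 397*k**4 + 2689*k**3 + 10162*k**2 + 20320*k + 16800)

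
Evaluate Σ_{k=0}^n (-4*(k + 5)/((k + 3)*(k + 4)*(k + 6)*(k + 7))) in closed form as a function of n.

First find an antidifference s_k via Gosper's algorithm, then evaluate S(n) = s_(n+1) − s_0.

S(n) = (-n**2 - 11*n - 10)/(9*(n**2 + 11*n + 28))

r(k) = (k + 3)*(k + 6)**2/((k + 5)**2*(k + 8)) after simplifying.
A = k + 3, B = k + 8, C = k**2 + 10*k + 25.
Key eq: (k + 3)·f(k+1) = (k + 7)·f(k) + (k**2 + 10*k + 25).
Degrees (1,1,2) ⇒ d ≤ 4.
Coefficient equations give f(k) = k*(k + 4)*(k + 5)*(k + 9)/36.
R(k) = B(k−1)·f(k)/C(k) = k*(k + 4)*(k + 7)*(k + 9)/(36*(k + 5)); s_k = R·t_k = k*(-k - 9)/(9*(k**2 + 9*k + 18)).
Δs = 4*(-k - 5)/(k**4 + 20*k**3 + 145*k**2 + 450*k + 504), as required.
Evaluate: s_(n+1) = (-n**2 - 11*n - 10)/(9*(n**2 + 11*n + 28)); subtract s_(0) = 0 ⇒ S(n) = (-n**2 - 11*n - 10)/(9*(n**2 + 11*n + 28)).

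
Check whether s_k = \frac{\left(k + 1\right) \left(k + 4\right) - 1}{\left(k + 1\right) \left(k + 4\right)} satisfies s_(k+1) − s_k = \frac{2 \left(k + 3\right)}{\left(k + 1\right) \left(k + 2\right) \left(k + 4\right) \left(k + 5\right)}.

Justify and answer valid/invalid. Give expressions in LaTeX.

valid (s_(k+1) − s_k reduces to t_k)

s_(k+1) = ((k + 2)*(k + 5) - 1)/((k + 2)*(k + 5))
s_(k+1) − s_k = 2*(k + 3)/(k**4 + 12*k**3 + 49*k**2 + 78*k + 40)
(s_(k+1) − s_k) − t_k = 0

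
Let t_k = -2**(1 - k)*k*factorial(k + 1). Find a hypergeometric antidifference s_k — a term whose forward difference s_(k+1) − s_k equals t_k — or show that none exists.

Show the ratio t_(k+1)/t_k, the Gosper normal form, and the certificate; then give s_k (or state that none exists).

s_k = -2**(2 - k)*factorial(k + 1)

r(k) = (k + 1)*(k + 2)/(2*k) after simplifying.
A = k/2 + 1, B = 1, C = k.
Key eq: (k/2 + 1)·f(k+1) = (1)·f(k) + (k).
Degrees (1,0,1) ⇒ d ≤ 0.
Match coefficients ⇒ f(k) = 2.
Then R = B(k−1)f/C = 2/k, so s_k = R(k)·t_k = -2**(2 - k)*factorial(k + 1).
Verify: -2**(1 - k)*k*factorial(k + 1) matches t_k.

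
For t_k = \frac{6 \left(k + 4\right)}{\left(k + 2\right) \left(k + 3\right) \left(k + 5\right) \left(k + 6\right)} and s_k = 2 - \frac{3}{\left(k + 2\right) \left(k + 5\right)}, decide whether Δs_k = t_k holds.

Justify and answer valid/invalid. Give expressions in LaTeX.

valid (s_(k+1) − s_k reduces to t_k)

s_(k+1) = 2 - 3/((k + 3)*(k + 6))
s_(k+1) − s_k = 6*(k + 4)/(k**4 + 16*k**3 + 91*k**2 + 216*k + 180)
(s_(k+1) − s_k) − t_k = 0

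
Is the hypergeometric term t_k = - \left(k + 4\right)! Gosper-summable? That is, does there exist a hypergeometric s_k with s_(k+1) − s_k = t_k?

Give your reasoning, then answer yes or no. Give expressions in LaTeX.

No — t_k has no hypergeometric antidifference.

r(k) = k + 5 after simplifying.
So A=k + 5 and B=1, with C=1.
Solve (k + 5)·f(k+1) − (1)·f(k) = 1.
Degrees (1,0,0) ⇒ d ≤ -1.
d = -1 < 0 ⇒ no nonzero polynomial f; not summable.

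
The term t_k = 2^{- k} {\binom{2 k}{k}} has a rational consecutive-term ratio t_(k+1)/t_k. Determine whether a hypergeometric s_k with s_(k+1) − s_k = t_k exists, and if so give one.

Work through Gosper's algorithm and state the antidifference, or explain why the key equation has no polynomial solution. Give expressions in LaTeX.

not Gosper-summable; s_k does not exist

The ratio is (2*k + 1)/(k + 1).
Factor: A=2*k + 1; B=k + 1; C=1.
Need (2*k + 1)·f(k+1) − (k)·f(k) = 1.
From deg A=1, deg B=1, deg C=0: d=-1.
Negative degree bound (-1): no f exists, t_k not Gosper-summable.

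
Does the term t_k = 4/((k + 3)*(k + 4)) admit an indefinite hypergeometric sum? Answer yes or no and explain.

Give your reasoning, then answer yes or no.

The ratio is (k + 3)/(k + 5).
So A=k + 3 and B=k + 5, with C=1.
Need (k + 3)·f(k+1) − (k + 4)·f(k) = 1.
deg f ≤ 1 (via 1,1,0).
Coefficient equations give f(k) = k/3.
R(k) = B(k−1)·f(k)/C(k) = k*(k + 4)/3; s_k = R·t_k = 4*k/(3*(k + 3)).
Check: Δs_k = 4/(k**2 + 7*k + 12). ✓

Yes. s_k = 4*k/(3*(k + 3)).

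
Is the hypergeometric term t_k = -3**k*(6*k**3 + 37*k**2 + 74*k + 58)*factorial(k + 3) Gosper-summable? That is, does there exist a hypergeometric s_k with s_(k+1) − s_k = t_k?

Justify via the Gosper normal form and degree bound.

The ratio is 3*(6*k**4 + 79*k**3 + 386*k**2 + 839*k + 700)/(6*k**3 + 37*k**2 + 74*k + 58).
A = 3*k + 12, B = 1, C = k**3 + 37*k**2/6 + 37*k/3 + 29/3.
Need (3*k + 12)·f(k+1) − (1)·f(k) = k**3 + 37*k**2/6 + 37*k/3 + 29/3.
Bound: deg f ≤ 2.
Solve for f: f(k) = (2*k**2 + k + 2)/6 (degree 2 ≤ 2).
R(k) = B(k−1)·f(k)/C(k) = (2*k**2 + k + 2)/(6*k**3 + 37*k**2 + 74*k + 58); s_k = R·t_k = -3**k*(2*k**2 + k + 2)*factorial(k + 3).
s_(k+1) − s_k = -3**k*(6*k**3 + 37*k**2 + 74*k + 58)*factorial(k + 3) = t_k.

Yes. s_k = -3**k*(2*k**2 + k + 2)*factorial(k + 3).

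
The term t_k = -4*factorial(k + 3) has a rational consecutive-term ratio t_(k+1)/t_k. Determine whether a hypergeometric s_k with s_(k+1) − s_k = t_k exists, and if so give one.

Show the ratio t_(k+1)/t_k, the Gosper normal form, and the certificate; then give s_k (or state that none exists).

r(k) = k + 4 after simplifying.
Normal form (A,B,C) = (k + 4, 1, 1).
Need (k + 4)·f(k+1) − (1)·f(k) = 1.
d = -1 from the (1,0,0) case.
d = -1 < 0 ⇒ no nonzero polynomial f; not summable.

no hypergeometric antidifference exists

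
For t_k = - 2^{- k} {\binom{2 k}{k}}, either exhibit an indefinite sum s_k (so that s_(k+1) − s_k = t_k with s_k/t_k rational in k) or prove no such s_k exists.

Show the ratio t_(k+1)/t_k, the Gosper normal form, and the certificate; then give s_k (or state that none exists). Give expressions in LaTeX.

t_(k+1)/t_k = (2*k + 1)/(k + 1).
So A=2*k + 1 and B=k + 1, with C=1.
Set up (2*k + 1)·f(k+1) − (k)·f(k) − (1) = 0.
Degrees (1,1,0) ⇒ d ≤ -1.
Bound -1 < 0, so the key equation has no polynomial solution.

none — t_k is not Gosper-summable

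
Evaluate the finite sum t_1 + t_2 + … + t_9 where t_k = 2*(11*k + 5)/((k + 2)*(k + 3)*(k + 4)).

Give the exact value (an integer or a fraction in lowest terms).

r(k) = (k + 2)*(11*k + 16)/((k + 5)*(11*k + 5)) after simplifying.
Take A(k)=k + 2, B(k)=k + 5, C(k)=k + 5/11.
f must satisfy (k + 2)·f(k+1) − (k + 4)·f(k) = k + 5/11.
Degrees (1,1,1) ⇒ d ≤ 2.
A polynomial solution: f(k) = k*(9*k + 1)/44.
R(k) = B(k−1)·f(k)/C(k) = k*(k + 4)*(9*k + 1)/(4*(11*k + 5)); s_k = R·t_k = k*(9*k + 1)/(2*(k + 2)*(k + 3)).
Δs = 2*(11*k + 5)/(k**3 + 9*k**2 + 26*k + 24), as required.
Evaluate s at k=10 and k=1: 35/12 and 5/12; difference 5/2.

Σ = 5/2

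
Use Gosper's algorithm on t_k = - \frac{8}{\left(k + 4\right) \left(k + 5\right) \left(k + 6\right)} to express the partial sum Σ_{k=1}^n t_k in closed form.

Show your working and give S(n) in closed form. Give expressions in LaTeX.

S(n) = \frac{2 n \left(- n - 11\right)}{15 \left(n^{2} + 11 n + 30\right)}

Ratio r(k) = (k + 4)/(k + 7).
Factor: A=k + 4; B=k + 7; C=1.
Key eq: (k + 4)·f(k+1) = (k + 6)·f(k) + (1).
deg f ≤ 2 (via 1,1,0).
Match coefficients ⇒ f(k) = k*(k + 9)/40.
Certificate R = B(k−1)f/C = k*(k + 6)*(k + 9)/40 gives s_k = k*(-k - 9)/(5*(k + 4)*(k + 5)).
Verify: -8/(k**3 + 15*k**2 + 74*k + 120) matches t_k.
s_(n+1) = (-n**2 - 11*n - 10)/(5*(n**2 + 11*n + 30)) and s_(1) = -1/15, so S(n) = 2*n*(-n - 11)/(15*(n**2 + 11*n + 30)).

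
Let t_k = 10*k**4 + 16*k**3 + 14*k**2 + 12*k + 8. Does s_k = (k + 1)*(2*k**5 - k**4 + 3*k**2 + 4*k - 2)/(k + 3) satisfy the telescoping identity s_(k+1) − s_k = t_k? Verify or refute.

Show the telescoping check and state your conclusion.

Invalid: residual 2*(-8*k**5 - 47*k**4 - 62*k**3 - 51*k**2 - 40*k - 26)/(k**2 + 7*k + 12) ≠ 0.

s_(k+1) = (k + 2)*(4*k + 2*(k + 1)**5 - (k + 1)**4 + 3*(k + 1)**2 + 2)/(k + 4)
s_(k+1) − s_k = 2*(5*k**6 + 35*k**5 + 76*k**4 + 89*k**3 + 79*k**2 + 60*k + 22)/(k**2 + 7*k + 12)
(s_(k+1) − s_k) − t_k = 2*(-8*k**5 - 47*k**4 - 62*k**3 - 51*k**2 - 40*k - 26)/(k**2 + 7*k + 12)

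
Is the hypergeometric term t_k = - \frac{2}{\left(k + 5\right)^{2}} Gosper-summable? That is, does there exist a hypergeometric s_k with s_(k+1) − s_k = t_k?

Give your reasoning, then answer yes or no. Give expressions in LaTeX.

No — key equation has no polynomial f.

Step 1: r(k) = (k + 5)**2/(k + 6)**2.
A = k**2 + 10*k + 25, B = k**2 + 12*k + 36, C = 1.
Solve (k**2 + 10*k + 25)·f(k+1) − (k**2 + 10*k + 25)·f(k) = 1.
deg f ≤ 0 (via 2,2,0).
f = c0 ⇒ A·f(k+1) − B(k−1)·f(k) − C = -1. The system {-1 = 0} is inconsistent; no antidifference.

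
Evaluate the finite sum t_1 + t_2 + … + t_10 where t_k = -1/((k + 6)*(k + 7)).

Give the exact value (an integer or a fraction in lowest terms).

Σ = -10/119

Step 1: r(k) = (k + 6)/(k + 8).
Take A(k)=k + 6, B(k)=k + 8, C(k)=1.
Solve (k + 6)·f(k+1) − (k + 7)·f(k) = 1.
d = 1 from the (1,1,0) case.
Match coefficients ⇒ f(k) = k/6.
So s_k = (B(k−1)f/C)·t_k = (k*(k + 7)/6)·t_k = -k/(6*k + 36).
Δs = -1/(k**2 + 13*k + 42), as required.
Evaluate s at k=11 and k=1: -11/102 and -1/42; difference -10/119.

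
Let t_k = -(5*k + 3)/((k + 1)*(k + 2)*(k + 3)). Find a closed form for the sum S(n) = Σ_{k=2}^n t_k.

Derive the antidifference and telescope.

The ratio is (k + 1)*(5*k + 8)/((k + 4)*(5*k + 3)).
Gosper form: A/B · C(k+1)/C(k) with A=k + 1, B=k + 4, C=k + 3/5.
Key eq: (k + 1)·f(k+1) = (k + 3)·f(k) + (k + 3/5).
deg f ≤ 2 (via 1,1,1).
Solving with deg f ≤ 2: f(k) = k*(2*k + 1)/5.
Certificate R = B(k−1)f/C = k*(k + 3)*(2*k + 1)/(5*k + 3) gives s_k = k*(-2*k - 1)/((k + 1)*(k + 2)).
s_(k+1) − s_k = (-5*k - 3)/(k**3 + 6*k**2 + 11*k + 6) = t_k.
s_(n+1) = (-2*n**2 - 5*n - 3)/(n**2 + 5*n + 6) and s_(2) = -5/6, so S(n) = (-7*n**2 - 5*n + 12)/(6*(n**2 + 5*n + 6)).

S(n) = (-7*n**2 - 5*n + 12)/(6*(n**2 + 5*n + 6))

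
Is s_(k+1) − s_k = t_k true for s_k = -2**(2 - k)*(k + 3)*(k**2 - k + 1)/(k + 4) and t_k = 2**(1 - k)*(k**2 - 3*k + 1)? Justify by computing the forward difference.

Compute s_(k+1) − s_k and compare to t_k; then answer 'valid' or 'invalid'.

s_(k+1) = 2**(1 - k)*(k + 4)*(k - (k + 1)**2)/(k + 5)
s_(k+1) − s_k = 2**(1 - k)*(k**4 + 5*k**3 - 9*k**2 - 38*k + 14)/(k**2 + 9*k + 20)
(s_(k+1) − s_k) − t_k = 2**(1 - k)*(-k**3 - 3*k**2 + 13*k - 6)/(k**2 + 9*k + 20)

Invalid: residual 2**(1 - k)*(-k**3 - 3*k**2 + 13*k - 6)/(k**2 + 9*k + 20) ≠ 0.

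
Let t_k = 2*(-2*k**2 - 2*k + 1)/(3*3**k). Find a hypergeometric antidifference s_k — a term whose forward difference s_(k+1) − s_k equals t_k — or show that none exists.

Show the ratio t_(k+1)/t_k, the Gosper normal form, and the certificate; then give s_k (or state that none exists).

The ratio is (2*k**2 + 6*k + 3)/(3*(2*k**2 + 2*k - 1)).
So A=1/3 and B=1, with C=k**2 + k - 1/2.
Need (1/3)·f(k+1) − (1)·f(k) = k**2 + k - 1/2.
From deg A=0, deg B=0, deg C=2: d=2.
Solve for f: f(k) = -3*(k + 1)**2/2 (degree 2 ≤ 2).
Then R = B(k−1)f/C = -3*(k + 1)**2/(2*k**2 + 2*k - 1), so s_k = R(k)·t_k = 2*(k**2 + 2*k + 1)/3**k.
Δs = 2*(-2*k**2 - 2*k + 1)/(3*3**k), as required.

s_k = 2*(k**2 + 2*k + 1)/3**k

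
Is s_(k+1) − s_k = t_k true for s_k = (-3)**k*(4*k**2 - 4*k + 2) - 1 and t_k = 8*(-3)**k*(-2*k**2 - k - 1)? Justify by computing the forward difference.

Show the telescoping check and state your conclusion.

Valid: the claim telescopes to t_k.

s_(k+1) = (-3)**(k + 1)*(-4*k + 4*(k + 1)**2 - 2) - 1
s_(k+1) − s_k = 8*(-3)**k*(-2*k**2 - k - 1)
(s_(k+1) − s_k) − t_k = 0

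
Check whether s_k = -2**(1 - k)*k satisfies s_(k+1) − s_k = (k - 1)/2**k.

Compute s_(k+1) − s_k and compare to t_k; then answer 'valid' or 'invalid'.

valid (s_(k+1) − s_k reduces to t_k)

s_(k+1) = (-k - 1)/2**k
s_(k+1) − s_k = (k - 1)/2**k
(s_(k+1) − s_k) − t_k = 0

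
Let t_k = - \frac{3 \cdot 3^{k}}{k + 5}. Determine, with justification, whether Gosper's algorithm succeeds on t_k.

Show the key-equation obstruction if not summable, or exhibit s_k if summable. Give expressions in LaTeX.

No. Not Gosper-summable.

Compute t_(k+1)/t_k: get 3*(k + 5)/(k + 6).
Normal form (A,B,C) = (3*k + 15, k + 6, 1).
f must satisfy (3*k + 15)·f(k+1) − (k + 5)·f(k) = 1.
Bound: deg f ≤ -1.
Bound -1 < 0, so the key equation has no polynomial solution.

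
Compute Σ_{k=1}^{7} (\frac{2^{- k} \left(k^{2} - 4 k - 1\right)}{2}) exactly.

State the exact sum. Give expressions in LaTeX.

Σ = -215/128

t_(k+1)/t_k = (k**2/2 - k - 2)/(k**2 - 4*k - 1).
Take A(k)=1/2, B(k)=1, C(k)=k**2 - 4*k - 1.
Set up (1/2)·f(k+1) − (1)·f(k) − (k**2 - 4*k - 1) = 0.
d = 2 from the (0,0,2) case.
A polynomial solution: f(k) = -2*(k**2 - 2*k - 2).
Get s_k = R·t_k = (-k**2 + 2*k + 2)/2**k with R(k) = B(k−1)f(k)/C(k) = -2*(k**2 - 2*k - 2)/(k**2 - 4*k - 1).
s_(k+1) − s_k = (k**2 - 4*k - 1)/(2*2**k) = t_k.
Sum = s_(8) − s_(1); s_(8) = -23/128, s_(1) = 3/2 ⇒ -215/128.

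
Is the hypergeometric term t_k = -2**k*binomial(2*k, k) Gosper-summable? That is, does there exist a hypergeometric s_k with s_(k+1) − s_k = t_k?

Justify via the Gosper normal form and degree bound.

t_(k+1)/t_k = 4*(2*k + 1)/(k + 1).
A = 8*k + 4, B = k + 1, C = 1.
Need (8*k + 4)·f(k+1) − (k)·f(k) = 1.
From deg A=1, deg B=1, deg C=0: d=-1.
d = -1 < 0 ⇒ no nonzero polynomial f; not summable.

No. Not Gosper-summable.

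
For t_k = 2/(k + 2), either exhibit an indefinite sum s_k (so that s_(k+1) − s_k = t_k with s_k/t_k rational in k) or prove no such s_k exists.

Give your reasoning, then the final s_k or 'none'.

not Gosper-summable; s_k does not exist

t_(k+1)/t_k = (k + 2)/(k + 3).
So A=k + 2 and B=k + 3, with C=1.
Need (k + 2)·f(k+1) − (k + 2)·f(k) = 1.
Bound: deg f ≤ 0.
Put f(k) = c0: A·f(k+1) − B(k−1)·f(k) − C = -1; need -1 = 0 — inconsistent ⇒ no f, not summable.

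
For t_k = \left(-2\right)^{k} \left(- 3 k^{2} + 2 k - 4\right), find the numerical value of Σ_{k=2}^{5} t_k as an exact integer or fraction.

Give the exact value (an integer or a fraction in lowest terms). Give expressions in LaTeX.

Compute t_(k+1)/t_k: get 2*(2*k - 3*(k + 1)**2 - 2)/(3*k**2 - 2*k + 4).
Take A(k)=-2, B(k)=1, C(k)=k**2 - 2*k/3 + 4/3.
Need (-2)·f(k+1) − (1)·f(k) = k**2 - 2*k/3 + 4/3.
Degrees (0,0,2) ⇒ d ≤ 2.
Coefficient equations give f(k) = -(k**2 - 2*k + 2)/3.
Then R = B(k−1)f/C = -(k**2 - 2*k + 2)/(3*k**2 - 2*k + 4), so s_k = R(k)·t_k = (-2)**k*(k**2 - 2*k + 2).
Verify: (-2)**k*(-3*k**2 + 2*k - 4) matches t_k.
Telescoping: Σ = s_(6) − s_(2) = 1664 − (8) = 1656.

Σ = 1656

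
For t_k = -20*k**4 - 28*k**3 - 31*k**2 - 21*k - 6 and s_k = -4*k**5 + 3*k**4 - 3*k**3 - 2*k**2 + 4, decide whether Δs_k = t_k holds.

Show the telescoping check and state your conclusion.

s_(k+1) = -4*k**5 - 17*k**4 - 31*k**3 - 33*k**2 - 21*k - 2
s_(k+1) − s_k = -20*k**4 - 28*k**3 - 31*k**2 - 21*k - 6
(s_(k+1) − s_k) − t_k = 0

valid; difference matches t_k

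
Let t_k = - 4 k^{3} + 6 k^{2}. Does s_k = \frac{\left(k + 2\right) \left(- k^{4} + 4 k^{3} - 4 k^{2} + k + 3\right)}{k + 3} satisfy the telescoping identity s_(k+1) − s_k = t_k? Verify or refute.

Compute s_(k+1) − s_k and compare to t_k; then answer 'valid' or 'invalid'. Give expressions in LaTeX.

s_(k+1) = (-k**5 - 3*k**4 + 2*k**3 + 7*k**2 + 6*k + 9)/(k + 4)
s_(k+1) − s_k = (-4*k**5 - 19*k**4 + 4*k**3 + 50*k**2 + k + 3)/(k**2 + 7*k + 12)
(s_(k+1) − s_k) − t_k = (3*k**4 + 10*k**3 - 22*k**2 + k + 3)/(k**2 + 7*k + 12)

Invalid: residual \frac{3 k^{4} + 10 k^{3} - 22 k^{2} + k + 3}{k^{2} + 7 k + 12} ≠ 0.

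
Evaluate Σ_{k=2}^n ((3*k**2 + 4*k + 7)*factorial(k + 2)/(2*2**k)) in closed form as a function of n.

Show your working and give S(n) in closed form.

S(n) = -24 + 3*n*factorial(n + 3)/(2*2**n) + factorial(n + 3)/(2*2**n)

Step 1: r(k) = (k + 3)*(4*k + 3*(k + 1)**2 + 11)/(2*(3*k**2 + 4*k + 7)).
A = k/2 + 3/2, B = 1, C = k**2 + 4*k/3 + 7/3.
Need (k/2 + 3/2)·f(k+1) − (1)·f(k) = k**2 + 4*k/3 + 7/3.
deg f ≤ 1 (via 1,0,2).
Solving with deg f ≤ 1: f(k) = 2*(3*k - 2)/3.
Certificate R = B(k−1)f/C = 2*(3*k - 2)/(3*k**2 + 4*k + 7) gives s_k = (3*k - 2)*factorial(k + 2)/2**k.
Δs = (3*k**2 + 4*k + 7)*factorial(k + 2)/(2*2**k), as required.
Evaluate: s_(n+1) = 2**(-n - 1)*(3*n + 1)*factorial(n + 3); subtract s_(2) = 24 ⇒ S(n) = -24 + 3*n*factorial(n + 3)/(2*2**n) + factorial(n + 3)/(2*2**n).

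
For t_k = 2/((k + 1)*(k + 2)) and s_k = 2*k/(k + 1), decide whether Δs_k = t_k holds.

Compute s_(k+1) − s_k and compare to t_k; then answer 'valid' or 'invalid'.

valid; difference matches t_k

s_(k+1) = 2*(k + 1)/(k + 2)
s_(k+1) − s_k = 2/(k**2 + 3*k + 2)
(s_(k+1) − s_k) − t_k = 0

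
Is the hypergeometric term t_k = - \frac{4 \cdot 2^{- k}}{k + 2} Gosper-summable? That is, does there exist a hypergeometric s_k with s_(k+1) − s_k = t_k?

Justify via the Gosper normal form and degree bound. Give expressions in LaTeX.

Ratio r(k) = (k + 2)/(2*(k + 3)).
Normal form (A,B,C) = (k/2 + 1, k + 3, 1).
Key eq: (k/2 + 1)·f(k+1) = (k + 2)·f(k) + (1).
Degrees (1,1,0) ⇒ d ≤ -1.
Negative degree bound (-1): no f exists, t_k not Gosper-summable.

No — key equation has no polynomial f.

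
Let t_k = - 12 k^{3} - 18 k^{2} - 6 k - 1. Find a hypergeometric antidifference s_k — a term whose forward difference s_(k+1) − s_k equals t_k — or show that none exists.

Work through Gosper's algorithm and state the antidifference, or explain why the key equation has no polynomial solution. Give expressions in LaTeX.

s_k = k \left(- 3 k^{3} + 3 k - 1\right)

Compute t_(k+1)/t_k: get (12*k**3 + 54*k**2 + 78*k + 37)/(12*k**3 + 18*k**2 + 6*k + 1).
Gosper form: A/B · C(k+1)/C(k) with A=1, B=1, C=k**3 + 3*k**2/2 + k/2 + 1/12.
Key eq: (1)·f(k+1) = (1)·f(k) + (k**3 + 3*k**2/2 + k/2 + 1/12).
From deg A=0, deg B=0, deg C=3: d=4.
Match coefficients ⇒ f(k) = k*(3*k**3 - 3*k + 1)/12.
R(k) = B(k−1)·f(k)/C(k) = k*(3*k**3 - 3*k + 1)/(12*k**3 + 18*k**2 + 6*k + 1); s_k = R·t_k = k*(-3*k**3 + 3*k - 1).
Δs = -12*k**3 - 18*k**2 - 6*k - 1, as required.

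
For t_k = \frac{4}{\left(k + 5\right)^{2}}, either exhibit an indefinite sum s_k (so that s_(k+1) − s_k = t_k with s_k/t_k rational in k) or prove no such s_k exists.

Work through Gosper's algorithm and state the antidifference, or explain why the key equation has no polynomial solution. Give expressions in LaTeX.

none (Gosper's algorithm certifies no s_k)

r(k) = (k + 5)**2/(k + 6)**2 after simplifying.
Take A(k)=k**2 + 10*k + 25, B(k)=k**2 + 12*k + 36, C(k)=1.
Need (k**2 + 10*k + 25)·f(k+1) − (k**2 + 10*k + 25)·f(k) = 1.
d = 0 from the (2,2,0) case.
Put f(k) = c0: A·f(k+1) − B(k−1)·f(k) − C = -1; need -1 = 0 — inconsistent ⇒ no f, not summable.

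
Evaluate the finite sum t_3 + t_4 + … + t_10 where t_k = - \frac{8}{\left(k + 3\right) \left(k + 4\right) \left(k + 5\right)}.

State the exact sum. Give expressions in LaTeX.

t_(k+1)/t_k = (k + 3)/(k + 6).
Normal form (A,B,C) = (k + 3, k + 6, 1).
Key eq: (k + 3)·f(k+1) = (k + 5)·f(k) + (1).
Degrees (1,1,0) ⇒ d ≤ 2.
Coefficient equations give f(k) = k*(k + 7)/24.
Get s_k = R·t_k = k*(-k - 7)/(3*(k + 3)*(k + 4)) with R(k) = B(k−1)f(k)/C(k) = k*(k + 5)*(k + 7)/24.
s_(k+1) − s_k = -8/(k**3 + 12*k**2 + 47*k + 60) = t_k.
Evaluate s at k=11 and k=3: -11/35 and -5/21; difference -8/105.

Σ = -8/105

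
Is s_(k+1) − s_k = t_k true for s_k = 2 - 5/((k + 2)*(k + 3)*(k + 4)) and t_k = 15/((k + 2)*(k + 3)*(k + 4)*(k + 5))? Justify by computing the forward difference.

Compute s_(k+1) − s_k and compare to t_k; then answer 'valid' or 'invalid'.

s_(k+1) = 2 - 5/((k + 3)*(k + 4)*(k + 5))
s_(k+1) − s_k = 15/((k + 2)*(k + 3)*(k + 4)*(k + 5))
(s_(k+1) − s_k) − t_k = 0

valid (s_(k+1) − s_k reduces to t_k)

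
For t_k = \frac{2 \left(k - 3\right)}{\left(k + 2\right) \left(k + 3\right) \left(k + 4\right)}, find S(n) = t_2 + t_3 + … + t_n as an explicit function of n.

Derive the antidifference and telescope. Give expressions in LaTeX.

S(n) = \frac{3 n^{2} - 19 n + 16}{20 \left(n^{2} + 7 n + 12\right)}

Ratio r(k) = (k - 2)*(k + 2)/((k - 3)*(k + 5)).
Gosper form: A/B · C(k+1)/C(k) with A=k + 2, B=k + 5, C=k - 3.
f must satisfy (k + 2)·f(k+1) − (k + 4)·f(k) = k - 3.
Degrees (1,1,1) ⇒ d ≤ 2.
A polynomial solution: f(k) = -k*(k + 17)/12.
Then R = B(k−1)f/C = -k*(k + 4)*(k + 17)/(12*(k - 3)), so s_k = R(k)·t_k = k*(-k - 17)/(6*(k + 2)*(k + 3)).
s_(k+1) − s_k = 2*(k - 3)/(k**3 + 9*k**2 + 26*k + 24) = t_k.
Σ_(k=2)^n t_k = s_(n+1) − s_(2) = ((-n**2 - 19*n - 18)/(6*(n**2 + 7*n + 12))) − (-19/60), i.e. (3*n**2 - 19*n + 16)/(20*(n**2 + 7*n + 12)).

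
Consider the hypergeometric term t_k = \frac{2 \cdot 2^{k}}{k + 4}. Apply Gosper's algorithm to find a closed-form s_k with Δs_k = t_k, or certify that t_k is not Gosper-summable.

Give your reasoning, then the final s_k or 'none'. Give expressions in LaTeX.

not Gosper-summable; s_k does not exist

Compute t_(k+1)/t_k: get 2*(k + 4)/(k + 5).
A = 2*k + 8, B = k + 5, C = 1.
Set up (2*k + 8)·f(k+1) − (k + 4)·f(k) − (1) = 0.
Bound: deg f ≤ -1.
d = -1 < 0 ⇒ no nonzero polynomial f; not summable.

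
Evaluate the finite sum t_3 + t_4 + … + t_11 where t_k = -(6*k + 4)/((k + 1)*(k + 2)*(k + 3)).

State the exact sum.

Compute t_(k+1)/t_k: get (k + 1)*(3*k + 5)/((k + 4)*(3*k + 2)).
Gosper form: A/B · C(k+1)/C(k) with A=k + 1, B=k + 4, C=k + 2/3.
Solve (k + 1)·f(k+1) − (k + 3)·f(k) = k + 2/3.
Degrees (1,1,1) ⇒ d ≤ 2.
Match coefficients ⇒ f(k) = k*(5*k + 3)/12.
R(k) = B(k−1)·f(k)/C(k) = k*(k + 3)*(5*k + 3)/(4*(3*k + 2)); s_k = R·t_k = -k*(5*k + 3)/(2*(k + 1)*(k + 2)).
s_(k+1) − s_k = 2*(-3*k - 2)/(k**3 + 6*k**2 + 11*k + 6) = t_k.
Evaluate s at k=12 and k=3: -27/13 and -27/20; difference -189/260.

Σ = -189/260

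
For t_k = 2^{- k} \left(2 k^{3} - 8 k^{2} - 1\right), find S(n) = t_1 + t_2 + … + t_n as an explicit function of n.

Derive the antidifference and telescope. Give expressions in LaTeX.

Ratio r(k) = (-2*(k + 1)**3 + 8*(k + 1)**2 + 1)/(2*(-2*k**3 + 8*k**2 + 1)).
A = 1/2, B = 1, C = k**3 - 4*k**2 - 1/2.
Need (1/2)·f(k+1) − (1)·f(k) = k**3 - 4*k**2 - 1/2.
Degrees (0,0,3) ⇒ d ≤ 3.
A polynomial solution: f(k) = -2*k**3 + 2*k**2 - 2*k - 1.
Certificate R = B(k−1)f/C = -2*(2*k**3 - 2*k**2 + 2*k + 1)/(2*k**3 - 8*k**2 - 1) gives s_k = 2*(-2*k**3 + 2*k**2 - 2*k - 1)/2**k.
Δs = (2*k**3 - 8*k**2 - 1)/2**k, as required.
Evaluate: s_(n+1) = (-2*n**3 - 4*n**2 - 4*n - 3)/2**n; subtract s_(1) = -3 ⇒ S(n) = (3*2**n - 2*n**3 - 4*n**2 - 4*n - 3)/2**n.

S(n) = 2^{- n} \left(3 \cdot 2^{n} - 2 n^{3} - 4 n^{2} - 4 n - 3\right)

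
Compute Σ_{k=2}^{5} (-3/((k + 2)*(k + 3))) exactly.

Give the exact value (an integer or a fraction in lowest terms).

Σ = -3/8

t_(k+1)/t_k = (k + 2)/(k + 4).
Factor: A=k + 2; B=k + 4; C=1.
Set up (k + 2)·f(k+1) − (k + 3)·f(k) − (1) = 0.
d = 1 from the (1,1,0) case.
Solve for f: f(k) = k/2 (degree 1 ≤ 1).
So s_k = (B(k−1)f/C)·t_k = (k*(k + 3)/2)·t_k = -3*k/(2*k + 4).
Δs = -3/(k**2 + 5*k + 6), as required.
Evaluate s at k=6 and k=2: -9/8 and -3/4; difference -3/8.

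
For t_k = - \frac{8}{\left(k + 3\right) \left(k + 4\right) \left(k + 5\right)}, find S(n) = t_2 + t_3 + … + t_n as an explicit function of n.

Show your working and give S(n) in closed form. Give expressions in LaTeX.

Ratio r(k) = (k + 3)/(k + 6).
Gosper form: A/B · C(k+1)/C(k) with A=k + 3, B=k + 6, C=1.
f must satisfy (k + 3)·f(k+1) − (k + 5)·f(k) = 1.
Bound: deg f ≤ 2.
Solving with deg f ≤ 2: f(k) = k*(k + 7)/24.
Then R = B(k−1)f/C = k*(k + 5)*(k + 7)/24, so s_k = R(k)·t_k = k*(-k - 7)/(3*(k + 3)*(k + 4)).
s_(k+1) − s_k = -8/(k**3 + 12*k**2 + 47*k + 60) = t_k.
s_(n+1) = (-n**2 - 9*n - 8)/(3*(n**2 + 9*n + 20)) and s_(2) = -1/5, so S(n) = 2*(-n**2 - 9*n + 10)/(15*(n**2 + 9*n + 20)).

S(n) = \frac{2 \left(- n^{2} - 9 n + 10\right)}{15 \left(n^{2} + 9 n + 20\right)}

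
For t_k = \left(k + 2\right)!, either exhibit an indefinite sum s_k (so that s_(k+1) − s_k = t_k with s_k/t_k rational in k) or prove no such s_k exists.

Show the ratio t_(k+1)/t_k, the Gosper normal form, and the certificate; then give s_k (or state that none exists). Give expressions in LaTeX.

not Gosper-summable; s_k does not exist

Ratio r(k) = k + 3.
Gosper form: A/B · C(k+1)/C(k) with A=k + 3, B=1, C=1.
Set up (k + 3)·f(k+1) − (1)·f(k) − (1) = 0.
deg f ≤ -1 (via 1,0,0).
Negative degree bound (-1): no f exists, t_k not Gosper-summable.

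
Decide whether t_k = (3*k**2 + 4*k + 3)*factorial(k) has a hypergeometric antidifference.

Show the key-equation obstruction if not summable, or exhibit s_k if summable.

Compute t_(k+1)/t_k: get (k + 1)*(4*k + 3*(k + 1)**2 + 7)/(3*k**2 + 4*k + 3).
So A=k + 1 and B=1, with C=k**2 + 4*k/3 + 1.
f must satisfy (k + 1)·f(k+1) − (1)·f(k) = k**2 + 4*k/3 + 1.
d = 1 from the (1,0,2) case.
Solve for f: f(k) = (3*k + 1)/3 (degree 1 ≤ 1).
R(k) = B(k−1)·f(k)/C(k) = (3*k + 1)/(3*k**2 + 4*k + 3); s_k = R·t_k = (3*k + 1)*factorial(k).
s_(k+1) − s_k = (3*k**2 + 4*k + 3)*factorial(k) = t_k.

Yes. s_k = (3*k + 1)*factorial(k).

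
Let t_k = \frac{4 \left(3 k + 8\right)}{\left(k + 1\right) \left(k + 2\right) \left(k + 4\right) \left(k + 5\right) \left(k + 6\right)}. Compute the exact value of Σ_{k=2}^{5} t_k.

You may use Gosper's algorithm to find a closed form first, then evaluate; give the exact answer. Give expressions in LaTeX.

r(k) = (k + 1)*(k + 4)*(3*k + 11)/((k + 3)*(k + 7)*(3*k + 8)) after simplifying.
So A=k + 1 and B=k + 7, with C=k**2 + 17*k/3 + 8.
Set up (k + 1)·f(k+1) − (k + 6)·f(k) − (k**2 + 17*k/3 + 8) = 0.
Bound: deg f ≤ 5.
Solve for f: f(k) = k*(k + 2)*(k + 3)*(k**2 + 10*k + 29)/60 (degree 5 ≤ 5).
Then R = B(k−1)f/C = k*(k + 2)*(k + 6)*(k**2 + 10*k + 29)/(20*(3*k + 8)), so s_k = R(k)·t_k = k*(k**2 + 10*k + 29)/(5*(k**3 + 10*k**2 + 29*k + 20)).
Δs = 4*(3*k + 8)/(k**5 + 18*k**4 + 121*k**3 + 372*k**2 + 508*k + 240), as required.
Σ_(k=2)^(5) t_k = s_(6) − s_(2) = 15/77 − (53/315) = 92/3465.

Σ = 92/3465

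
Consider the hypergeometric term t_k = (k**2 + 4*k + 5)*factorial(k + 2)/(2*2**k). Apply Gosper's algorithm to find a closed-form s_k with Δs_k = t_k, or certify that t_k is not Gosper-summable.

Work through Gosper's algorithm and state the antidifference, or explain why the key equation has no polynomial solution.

s_k = (k + 2)*factorial(k + 2)/2**k

Ratio r(k) = (k + 3)*(4*k + (k + 1)**2 + 9)/(2*(k**2 + 4*k + 5)).
A = k/2 + 3/2, B = 1, C = k**2 + 4*k + 5.
Set up (k/2 + 3/2)·f(k+1) − (1)·f(k) − (k**2 + 4*k + 5) = 0.
Bound: deg f ≤ 1.
Solve for f: f(k) = 2*(k + 2) (degree 1 ≤ 1).
Certificate R = B(k−1)f/C = 2*(k + 2)/(k**2 + 4*k + 5) gives s_k = (k + 2)*factorial(k + 2)/2**k.
Check: Δs_k = (k**2 + 4*k + 5)*factorial(k + 2)/(2*2**k). ✓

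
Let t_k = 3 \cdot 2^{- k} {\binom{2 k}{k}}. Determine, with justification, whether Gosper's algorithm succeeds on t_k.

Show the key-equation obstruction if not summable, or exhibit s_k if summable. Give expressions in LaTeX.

Step 1: r(k) = (2*k + 1)/(k + 1).
Take A(k)=2*k + 1, B(k)=k + 1, C(k)=1.
f must satisfy (2*k + 1)·f(k+1) − (k)·f(k) = 1.
d = -1 from the (1,1,0) case.
deg f ≤ -1 is impossible — no certificate.

No — negative degree bound, so no certificate f.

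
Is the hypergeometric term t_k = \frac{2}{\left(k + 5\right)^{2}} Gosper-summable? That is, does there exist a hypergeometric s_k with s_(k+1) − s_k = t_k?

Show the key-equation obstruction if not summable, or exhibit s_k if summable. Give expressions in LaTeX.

t_(k+1)/t_k = (k + 5)**2/(k + 6)**2.
So A=k**2 + 10*k + 25 and B=k**2 + 12*k + 36, with C=1.
f must satisfy (k**2 + 10*k + 25)·f(k+1) − (k**2 + 10*k + 25)·f(k) = 1.
From deg A=2, deg B=2, deg C=0: d=0.
Write f(k) = c0. Then LHS − RHS = -1, requiring -1 = 0: contradictory. No certificate.

No — the linear system for f has no solution.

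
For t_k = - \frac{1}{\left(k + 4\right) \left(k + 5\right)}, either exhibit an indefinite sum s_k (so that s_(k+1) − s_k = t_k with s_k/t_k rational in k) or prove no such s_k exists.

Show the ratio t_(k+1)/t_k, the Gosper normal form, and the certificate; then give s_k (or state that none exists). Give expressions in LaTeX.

The ratio is (k + 4)/(k + 6).
Take A(k)=k + 4, B(k)=k + 6, C(k)=1.
Key eq: (k + 4)·f(k+1) = (k + 5)·f(k) + (1).
d = 1 from the (1,1,0) case.
Solve for f: f(k) = k/4 (degree 1 ≤ 1).
Get s_k = R·t_k = -k/(4*k + 16) with R(k) = B(k−1)f(k)/C(k) = k*(k + 5)/4.
Δs = -1/(k**2 + 9*k + 20), as required.

s_k = - \frac{k}{4 k + 16}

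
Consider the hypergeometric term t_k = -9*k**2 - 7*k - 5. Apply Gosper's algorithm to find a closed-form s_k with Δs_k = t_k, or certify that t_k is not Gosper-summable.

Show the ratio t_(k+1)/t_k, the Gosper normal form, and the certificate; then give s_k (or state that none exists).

Compute t_(k+1)/t_k: get (9*k**2 + 25*k + 21)/(9*k**2 + 7*k + 5).
A = 1, B = 1, C = k**2 + 7*k/9 + 5/9.
Solve (1)·f(k+1) − (1)·f(k) = k**2 + 7*k/9 + 5/9.
From deg A=0, deg B=0, deg C=2: d=3.
A polynomial solution: f(k) = k*(3*k**2 - k + 3)/9.
Certificate R = B(k−1)f/C = k*(3*k**2 - k + 3)/(9*k**2 + 7*k + 5) gives s_k = k*(-3*k**2 + k - 3).
Check: Δs_k = -9*k**2 - 7*k - 5. ✓

s_k = k*(-3*k**2 + k - 3)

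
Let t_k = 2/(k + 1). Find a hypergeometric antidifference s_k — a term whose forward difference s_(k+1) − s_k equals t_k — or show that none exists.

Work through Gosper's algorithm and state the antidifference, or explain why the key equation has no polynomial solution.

not Gosper-summable; s_k does not exist

r(k) = (k + 1)/(k + 2) after simplifying.
Gosper form: A/B · C(k+1)/C(k) with A=k + 1, B=k + 2, C=1.
f must satisfy (k + 1)·f(k+1) − (k + 1)·f(k) = 1.
Degrees (1,1,0) ⇒ d ≤ 0.
Generic f = c0 gives residual -1; -1 = 0 cannot hold, so t_k is not Gosper-summable.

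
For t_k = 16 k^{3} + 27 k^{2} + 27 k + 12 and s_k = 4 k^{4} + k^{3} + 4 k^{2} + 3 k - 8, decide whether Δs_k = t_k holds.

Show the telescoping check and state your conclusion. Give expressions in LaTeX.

s_(k+1) = 4*k**4 + 17*k**3 + 31*k**2 + 30*k + 4
s_(k+1) − s_k = 16*k**3 + 27*k**2 + 27*k + 12
(s_(k+1) − s_k) − t_k = 0

Valid: the claim telescopes to t_k.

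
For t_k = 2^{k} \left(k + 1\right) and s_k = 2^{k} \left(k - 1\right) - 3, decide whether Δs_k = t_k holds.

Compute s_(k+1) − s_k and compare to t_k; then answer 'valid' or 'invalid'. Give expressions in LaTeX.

s_(k+1) = 2**(k + 1)*k - 3
s_(k+1) − s_k = 2**k*(k + 1)
(s_(k+1) − s_k) − t_k = 0

Valid: the claim telescopes to t_k.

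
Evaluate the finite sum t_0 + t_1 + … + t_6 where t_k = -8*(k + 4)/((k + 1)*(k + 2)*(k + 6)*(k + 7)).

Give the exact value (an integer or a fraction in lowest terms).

Σ = -49/78

t_(k+1)/t_k = (k + 1)*(k + 5)*(k + 6)/((k + 3)*(k + 4)*(k + 8)).
Gosper form: A/B · C(k+1)/C(k) with A=k + 1, B=k + 8, C=k**4 + 16*k**3 + 95*k**2 + 248*k + 240.
Set up (k + 1)·f(k+1) − (k + 7)·f(k) − (k**4 + 16*k**3 + 95*k**2 + 248*k + 240) = 0.
d = 6 from the (1,1,4) case.
Match coefficients ⇒ f(k) = k*(k + 2)*(k + 3)*(k + 4)*(k + 5)*(k + 7)/12.
Get s_k = R·t_k = 2*k*(-k - 7)/(3*(k**2 + 7*k + 6)) with R(k) = B(k−1)f(k)/C(k) = k*(k + 2)*(k + 7)**2/(12*(k + 4)).
Verify: 8*(-k - 4)/(k**4 + 16*k**3 + 83*k**2 + 152*k + 84) matches t_k.
Evaluate s at k=7 and k=0: -49/78 and 0; difference -49/78.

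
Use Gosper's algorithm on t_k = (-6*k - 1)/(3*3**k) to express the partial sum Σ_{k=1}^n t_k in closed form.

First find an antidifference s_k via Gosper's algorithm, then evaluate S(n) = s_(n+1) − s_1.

S(n) = 3**(-n - 1)*(-5*3**n + 3*n + 5)

r(k) = (6*k + 7)/(3*(6*k + 1)) after simplifying.
Factor: A=1/3; B=1; C=k + 1/6.
f must satisfy (1/3)·f(k+1) − (1)·f(k) = k + 1/6.
d = 1 from the (0,0,1) case.
Solving with deg f ≤ 1: f(k) = -(3*k + 2)/2.
Get s_k = R·t_k = (3*k + 2)/3**k with R(k) = B(k−1)f(k)/C(k) = -3*(3*k + 2)/(6*k + 1).
Δs = (-6*k - 1)/(3*3**k), as required.
Evaluate: s_(n+1) = 3**(-n - 1)*(3*n + 5); subtract s_(1) = 5/3 ⇒ S(n) = 3**(-n - 1)*(-5*3**n + 3*n + 5).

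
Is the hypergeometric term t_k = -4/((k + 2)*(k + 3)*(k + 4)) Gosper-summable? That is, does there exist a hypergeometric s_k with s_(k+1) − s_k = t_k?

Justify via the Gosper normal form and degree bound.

r(k) = (k + 2)/(k + 5) after simplifying.
So A=k + 2 and B=k + 5, with C=1.
Set up (k + 2)·f(k+1) − (k + 4)·f(k) − (1) = 0.
deg f ≤ 2 (via 1,1,0).
Solve for f: f(k) = k*(k + 5)/12 (degree 2 ≤ 2).
So s_k = (B(k−1)f/C)·t_k = (k*(k + 4)*(k + 5)/12)·t_k = k*(-k - 5)/(3*(k + 2)*(k + 3)).
Δs = -4/(k**3 + 9*k**2 + 26*k + 24), as required.

Yes. s_k = k*(-k - 5)/(3*(k + 2)*(k + 3)).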